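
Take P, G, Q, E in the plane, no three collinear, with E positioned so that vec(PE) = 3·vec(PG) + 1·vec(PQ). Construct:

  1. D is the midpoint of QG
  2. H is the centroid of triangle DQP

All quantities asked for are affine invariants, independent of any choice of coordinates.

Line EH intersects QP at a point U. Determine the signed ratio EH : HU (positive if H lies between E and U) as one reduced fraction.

EH:HU = 17

Assign P = (0, 0), G = (1, 0), Q = (0, 1), E = (3, 1) — the answer is frame-independent, so this choice is without loss of generality.
1. D is the midpoint of QG ⇒ D = (1/2, 1/2)
2. H is the centroid of triangle DQP ⇒ H = (1/6, 1/2)
line EH meets QP at U = (0, 8/17)
H = E + t·(U−E) with t = 17/18, so EH:HU = 17/18:1/18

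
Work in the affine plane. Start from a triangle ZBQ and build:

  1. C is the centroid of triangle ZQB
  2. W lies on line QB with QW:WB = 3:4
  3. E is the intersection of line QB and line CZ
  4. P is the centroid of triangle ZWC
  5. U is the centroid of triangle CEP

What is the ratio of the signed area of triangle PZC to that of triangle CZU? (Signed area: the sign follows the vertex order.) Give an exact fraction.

Set Z = (0, 0), B = (1, 0), Q = (0, 1); any affine frame gives the same invariant.
1. C is the centroid of triangle ZQB ⇒ C = (1/3, 1/3)
2. W lies on line QB with QW:WB = 3:4 ⇒ W = (3/7, 4/7)
3. E is the intersection of line QB and line CZ ⇒ E = (1/2, 1/2)
4. P is the centroid of triangle ZWC ⇒ P = (16/63, 19/63)
5. U is the centroid of triangle CEP ⇒ U = (137/378, 143/378)
2·[PZC] = 1/63, 2·[CZU] = -1/189
[PZC]:[CZU] = 1/63:-1/189 = -3

[PZC]:[CZU] = -3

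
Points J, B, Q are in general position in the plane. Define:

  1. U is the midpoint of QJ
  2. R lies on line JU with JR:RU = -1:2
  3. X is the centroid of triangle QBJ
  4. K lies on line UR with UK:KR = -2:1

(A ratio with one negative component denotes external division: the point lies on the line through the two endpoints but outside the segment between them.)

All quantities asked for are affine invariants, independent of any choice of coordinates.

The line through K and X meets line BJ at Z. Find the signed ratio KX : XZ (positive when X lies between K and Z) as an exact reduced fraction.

Work in coordinates with J = (0, 0), B = (1, 0), Q = (0, 1).
1. U is the midpoint of QJ ⇒ U = (0, 1/2)
2. R lies on line JU with JR:RU = -1:2 ⇒ R = (0, -1/2)
3. X is the centroid of triangle QBJ ⇒ X = (1/3, 1/3)
4. K lies on line UR with UK:KR = -2:1 ⇒ K = (0, -3/2)
line KX meets BJ at Z = (3/11, 0)
X = K + t·(Z−K) with t = 11/9, so KX:XZ = 11/9:-2/9

KX:XZ = -11/2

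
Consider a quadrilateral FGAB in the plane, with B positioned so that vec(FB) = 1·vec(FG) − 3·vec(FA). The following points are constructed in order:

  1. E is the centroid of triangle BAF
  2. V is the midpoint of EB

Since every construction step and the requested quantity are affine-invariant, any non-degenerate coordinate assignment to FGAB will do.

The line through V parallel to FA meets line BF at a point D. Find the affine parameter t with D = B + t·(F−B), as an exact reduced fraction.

Choose coordinates F = (0, 0), G = (1, 0), A = (0, 1), B = (1, -3).
1. E is the centroid of triangle BAF ⇒ E = (1/3, -2/3)
2. V is the midpoint of EB ⇒ V = (2/3, -11/6)
through V parallel to FA: direction (0, 1); meets BF at D = (2/3, -2)
D = B + t·(F−B) with t = 1/3

t = 1/3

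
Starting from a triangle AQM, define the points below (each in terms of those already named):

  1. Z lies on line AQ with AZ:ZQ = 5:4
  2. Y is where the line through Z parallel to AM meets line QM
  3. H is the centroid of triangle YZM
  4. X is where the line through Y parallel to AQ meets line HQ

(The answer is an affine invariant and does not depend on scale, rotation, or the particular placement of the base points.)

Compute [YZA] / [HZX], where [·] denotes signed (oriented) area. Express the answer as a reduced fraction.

[YZA]:[HZX] = -15

Choose coordinates A = (0, 0), Q = (1, 0), M = (0, 1).
1. Z lies on line AQ with AZ:ZQ = 5:4 ⇒ Z = (5/9, 0)
2. Y is where the line through Z parallel to AM meets line QM ⇒ Y = (5/9, 4/9)
3. H is the centroid of triangle YZM ⇒ H = (10/27, 13/27)
4. X is where the line through Y parallel to AQ meets line HQ ⇒ X = (49/117, 4/9)
2·[YZA] = -20/81, 2·[HZX] = 4/243
[YZA]:[HZX] = -20/81:4/243 = -15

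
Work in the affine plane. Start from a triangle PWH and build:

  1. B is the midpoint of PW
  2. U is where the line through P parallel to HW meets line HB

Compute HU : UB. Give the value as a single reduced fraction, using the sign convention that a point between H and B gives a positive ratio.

Set P = (0, 0), W = (1, 0), H = (0, 1); any affine frame gives the same invariant.
1. B is the midpoint of PW ⇒ B = (1/2, 0)
2. U is where the line through P parallel to HW meets line HB ⇒ U = (1, -1)
U = H + t·(B−H) with t = 2, so HU:UB = t:(1−t) = 2:-1

HU:UB = -2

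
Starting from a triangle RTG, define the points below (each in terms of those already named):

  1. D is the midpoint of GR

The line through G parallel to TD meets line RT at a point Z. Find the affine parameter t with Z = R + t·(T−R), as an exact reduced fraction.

t = 2

Assign R = (0, 0), T = (1, 0), G = (0, 1) — the answer is frame-independent, so this choice is without loss of generality.
1. D is the midpoint of GR ⇒ D = (0, 1/2)
through G parallel to TD: direction (-1, 1/2); meets RT at Z = (2, 0)
Z = R + t·(T−R) with t = 2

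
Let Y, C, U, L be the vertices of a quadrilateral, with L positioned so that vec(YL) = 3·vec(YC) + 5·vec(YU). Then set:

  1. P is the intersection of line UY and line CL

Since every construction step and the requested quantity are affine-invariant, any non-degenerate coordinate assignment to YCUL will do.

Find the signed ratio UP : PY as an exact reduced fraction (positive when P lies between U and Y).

UP:PY = -7/5

Work in coordinates with Y = (0, 0), C = (1, 0), U = (0, 1), L = (3, 5).
1. P is the intersection of line UY and line CL ⇒ P = (0, -5/2)
P = U + t·(Y−U) with t = 7/2, so UP:PY = t:(1−t) = 7/2:-5/2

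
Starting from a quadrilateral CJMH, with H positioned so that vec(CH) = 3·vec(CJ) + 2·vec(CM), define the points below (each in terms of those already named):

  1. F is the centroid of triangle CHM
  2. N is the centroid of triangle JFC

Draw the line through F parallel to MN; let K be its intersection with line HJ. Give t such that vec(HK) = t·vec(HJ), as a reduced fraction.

Assign C = (0, 0), J = (1, 0), M = (0, 1), H = (3, 2) — the answer is frame-independent, so this choice is without loss of generality.
1. F is the centroid of triangle CHM ⇒ F = (1, 1)
2. N is the centroid of triangle JFC ⇒ N = (2/3, 1/3)
through F parallel to MN: direction (2/3, -2/3); meets HJ at K = (3/2, 1/2)
K = H + t·(J−H) with t = 3/4

t = 3/4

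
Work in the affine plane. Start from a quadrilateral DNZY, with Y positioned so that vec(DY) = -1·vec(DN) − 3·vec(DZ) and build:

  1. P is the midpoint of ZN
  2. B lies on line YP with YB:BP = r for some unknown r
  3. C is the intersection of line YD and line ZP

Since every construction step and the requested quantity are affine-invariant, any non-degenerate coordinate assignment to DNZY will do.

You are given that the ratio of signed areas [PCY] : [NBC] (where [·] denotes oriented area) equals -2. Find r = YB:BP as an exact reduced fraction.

r = 5

Choose coordinates D = (0, 0), N = (1, 0), Z = (0, 1), Y = (-1, -3).
1. P is the midpoint of ZN ⇒ P = (1/2, 1/2)
2. With YB:BP = r, write λ = r/(r+1) so B = Y + λ·(P−Y); B is affine-linear in λ
3. C is the intersection of line YD and line ZP ⇒ C = (1/4, 3/4)
Every point depending on B is an affine combination of B and λ-independent points, so each such coordinate is linear in λ; the λ² term in each signed area is a multiple of (P−Y)×(P−Y) = 0, so 2·[PCY] and 2·[NBC] are each linear in λ. Evaluating at λ=0 and λ=1:
  2·[PCY] = 5/4,   2·[NBC] = 15/4·λ − 15/4
So [PCY]:[NBC] = (5/4) / (15/4·λ − 15/4). Setting this equal to -2:
  5/4 = -2·(15/4·λ − 15/4)  ⇒  λ = 5/6
Then r = λ/(1−λ) = (5/6)/(1/6) = 5. Check: with r = 5, B = (1/4, -1/12) and [PCY]:[NBC] = -2 as required.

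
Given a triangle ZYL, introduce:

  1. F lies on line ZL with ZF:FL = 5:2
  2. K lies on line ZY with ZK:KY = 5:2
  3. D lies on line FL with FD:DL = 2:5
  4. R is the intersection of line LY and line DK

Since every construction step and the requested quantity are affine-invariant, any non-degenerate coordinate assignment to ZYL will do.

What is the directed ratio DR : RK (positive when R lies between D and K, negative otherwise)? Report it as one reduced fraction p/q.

DR:RK = -5/7

Choose coordinates Z = (0, 0), Y = (1, 0), L = (0, 1).
1. F lies on line ZL with ZF:FL = 5:2 ⇒ F = (0, 5/7)
2. K lies on line ZY with ZK:KY = 5:2 ⇒ K = (5/7, 0)
3. D lies on line FL with FD:DL = 2:5 ⇒ D = (0, 39/49)
4. R is the intersection of line LY and line DK ⇒ R = (-25/14, 39/14)
R = D + t·(K−D) with t = -5/2, so DR:RK = t:(1−t) = -5/2:7/2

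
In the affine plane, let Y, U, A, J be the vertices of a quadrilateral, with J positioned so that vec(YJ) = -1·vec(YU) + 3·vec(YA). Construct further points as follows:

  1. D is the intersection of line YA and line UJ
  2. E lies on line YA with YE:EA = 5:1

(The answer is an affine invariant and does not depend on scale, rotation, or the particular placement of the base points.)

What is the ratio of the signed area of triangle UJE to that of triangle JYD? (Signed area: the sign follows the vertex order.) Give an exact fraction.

Choose coordinates Y = (0, 0), U = (1, 0), A = (0, 1), J = (-1, 3).
1. D is the intersection of line YA and line UJ ⇒ D = (0, 3/2)
2. E lies on line YA with YE:EA = 5:1 ⇒ E = (0, 5/6)
2·[UJE] = 4/3, 2·[JYD] = 3/2
[UJE]:[JYD] = 4/3:3/2 = 8/9

[UJE]:[JYD] = 8/9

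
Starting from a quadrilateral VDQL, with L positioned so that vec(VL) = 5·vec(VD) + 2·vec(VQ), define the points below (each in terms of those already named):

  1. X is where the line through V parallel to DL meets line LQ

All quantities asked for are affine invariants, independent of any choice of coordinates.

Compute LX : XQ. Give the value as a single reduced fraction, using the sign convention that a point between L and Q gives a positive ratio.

Set V = (0, 0), D = (1, 0), Q = (0, 1), L = (5, 2); any affine frame gives the same invariant.
1. X is where the line through V parallel to DL meets line LQ ⇒ X = (10/3, 5/3)
X = L + t·(Q−L) with t = 1/3, so LX:XQ = t:(1−t) = 1/3:2/3

LX:XQ = 1/2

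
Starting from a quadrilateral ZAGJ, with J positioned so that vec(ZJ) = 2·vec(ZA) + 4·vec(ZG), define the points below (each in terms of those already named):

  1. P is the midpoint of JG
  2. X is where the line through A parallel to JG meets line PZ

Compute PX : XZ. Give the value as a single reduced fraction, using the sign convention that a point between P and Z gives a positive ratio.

Work in coordinates with Z = (0, 0), A = (1, 0), G = (0, 1), J = (2, 4).
1. P is the midpoint of JG ⇒ P = (1, 5/2)
2. X is where the line through A parallel to JG meets line PZ ⇒ X = (-3/2, -15/4)
X = P + t·(Z−P) with t = 5/2, so PX:XZ = t:(1−t) = 5/2:-3/2

PX:XZ = -5/3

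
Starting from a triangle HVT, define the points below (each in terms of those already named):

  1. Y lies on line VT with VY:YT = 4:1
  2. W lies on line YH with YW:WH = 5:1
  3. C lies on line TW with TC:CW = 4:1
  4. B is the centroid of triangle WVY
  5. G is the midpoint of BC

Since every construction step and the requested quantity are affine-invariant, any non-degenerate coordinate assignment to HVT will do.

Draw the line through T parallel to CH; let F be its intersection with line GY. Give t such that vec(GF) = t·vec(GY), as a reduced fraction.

t = 77/17

Assign H = (0, 0), V = (1, 0), T = (0, 1) — the answer is frame-independent, so this choice is without loss of generality.
1. Y lies on line VT with VY:YT = 4:1 ⇒ Y = (1/5, 4/5)
2. W lies on line YH with YW:WH = 5:1 ⇒ W = (1/30, 2/15)
3. C lies on line TW with TC:CW = 4:1 ⇒ C = (2/75, 23/75)
4. B is the centroid of triangle WVY ⇒ B = (37/90, 14/45)
5. G is the midpoint of BC ⇒ G = (197/900, 139/450)
through T parallel to CH: direction (-2/75, -23/75); meets GY at F = (2/15, 38/15)
F = G + t·(Y−G) with t = 77/17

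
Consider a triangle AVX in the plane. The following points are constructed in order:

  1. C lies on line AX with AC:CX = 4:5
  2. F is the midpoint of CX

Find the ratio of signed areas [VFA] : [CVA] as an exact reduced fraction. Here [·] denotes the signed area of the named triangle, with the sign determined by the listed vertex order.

[VFA]:[CVA] = -13/8

Work in coordinates with A = (0, 0), V = (1, 0), X = (0, 1).
1. C lies on line AX with AC:CX = 4:5 ⇒ C = (0, 4/9)
2. F is the midpoint of CX ⇒ F = (0, 13/18)
2·[VFA] = 13/18, 2·[CVA] = -4/9
[VFA]:[CVA] = 13/18:-4/9 = -13/8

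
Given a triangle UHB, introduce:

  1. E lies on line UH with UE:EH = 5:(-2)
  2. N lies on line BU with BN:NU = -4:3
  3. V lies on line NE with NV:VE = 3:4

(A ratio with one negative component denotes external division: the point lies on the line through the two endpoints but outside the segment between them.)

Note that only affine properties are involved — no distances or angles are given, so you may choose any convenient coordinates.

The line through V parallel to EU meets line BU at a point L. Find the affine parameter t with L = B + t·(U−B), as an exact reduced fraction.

t = 19/7

Work in coordinates with U = (0, 0), H = (1, 0), B = (0, 1).
1. E lies on line UH with UE:EH = 5:(-2) ⇒ E = (5/3, 0)
2. N lies on line BU with BN:NU = -4:3 ⇒ N = (0, -3)
3. V lies on line NE with NV:VE = 3:4 ⇒ V = (5/7, -12/7)
through V parallel to EU: direction (-5/3, 0); meets BU at L = (0, -12/7)
L = B + t·(U−B) with t = 19/7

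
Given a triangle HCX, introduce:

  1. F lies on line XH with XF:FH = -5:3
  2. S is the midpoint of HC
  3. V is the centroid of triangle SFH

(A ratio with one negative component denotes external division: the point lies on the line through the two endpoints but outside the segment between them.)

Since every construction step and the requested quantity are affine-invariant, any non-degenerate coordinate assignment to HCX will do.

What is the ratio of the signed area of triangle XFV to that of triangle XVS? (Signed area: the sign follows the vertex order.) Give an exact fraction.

Set H = (0, 0), C = (1, 0), X = (0, 1); any affine frame gives the same invariant.
1. F lies on line XH with XF:FH = -5:3 ⇒ F = (0, -3/2)
2. S is the midpoint of HC ⇒ S = (1/2, 0)
3. V is the centroid of triangle SFH ⇒ V = (1/6, -1/2)
2·[XFV] = 5/12, 2·[XVS] = 7/12
[XFV]:[XVS] = 5/12:7/12 = 5/7

[XFV]:[XVS] = 5/7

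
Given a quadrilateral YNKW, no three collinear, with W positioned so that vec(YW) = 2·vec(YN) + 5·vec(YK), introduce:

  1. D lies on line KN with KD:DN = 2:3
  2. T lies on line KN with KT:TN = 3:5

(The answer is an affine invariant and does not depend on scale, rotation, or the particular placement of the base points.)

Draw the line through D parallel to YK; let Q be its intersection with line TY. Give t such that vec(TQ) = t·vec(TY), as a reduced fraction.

t = -1/15

Choose coordinates Y = (0, 0), N = (1, 0), K = (0, 1), W = (2, 5).
1. D lies on line KN with KD:DN = 2:3 ⇒ D = (2/5, 3/5)
2. T lies on line KN with KT:TN = 3:5 ⇒ T = (3/8, 5/8)
through D parallel to YK: direction (0, 1); meets TY at Q = (2/5, 2/3)
Q = T + t·(Y−T) with t = -1/15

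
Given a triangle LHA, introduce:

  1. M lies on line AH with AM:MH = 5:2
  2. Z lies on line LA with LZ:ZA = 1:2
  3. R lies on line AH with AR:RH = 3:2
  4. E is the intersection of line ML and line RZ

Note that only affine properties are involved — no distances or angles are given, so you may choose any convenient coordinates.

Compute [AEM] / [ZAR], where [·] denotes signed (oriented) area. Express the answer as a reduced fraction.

[AEM]:[ZAR] = 100/91

Work in coordinates with L = (0, 0), H = (1, 0), A = (0, 1).
1. M lies on line AH with AM:MH = 5:2 ⇒ M = (5/7, 2/7)
2. Z lies on line LA with LZ:ZA = 1:2 ⇒ Z = (0, 1/3)
3. R lies on line AH with AR:RH = 3:2 ⇒ R = (3/5, 2/5)
4. E is the intersection of line ML and line RZ ⇒ E = (15/13, 6/13)
2·[AEM] = -40/91, 2·[ZAR] = -2/5
[AEM]:[ZAR] = -40/91:-2/5 = 100/91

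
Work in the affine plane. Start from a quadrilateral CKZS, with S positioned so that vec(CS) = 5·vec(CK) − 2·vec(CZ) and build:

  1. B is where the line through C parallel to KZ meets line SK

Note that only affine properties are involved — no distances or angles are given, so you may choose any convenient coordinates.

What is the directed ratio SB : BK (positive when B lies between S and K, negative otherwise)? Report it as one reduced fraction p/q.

Set C = (0, 0), K = (1, 0), Z = (0, 1), S = (5, -2); any affine frame gives the same invariant.
1. B is where the line through C parallel to KZ meets line SK ⇒ B = (-1, 1)
B = S + t·(K−S) with t = 3/2, so SB:BK = t:(1−t) = 3/2:-1/2

SB:BK = -3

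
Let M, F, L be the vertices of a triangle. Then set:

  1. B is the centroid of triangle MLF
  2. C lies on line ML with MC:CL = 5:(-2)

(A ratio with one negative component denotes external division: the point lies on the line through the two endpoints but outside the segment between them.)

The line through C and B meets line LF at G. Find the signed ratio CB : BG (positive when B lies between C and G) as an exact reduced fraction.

CB:BG = -3

Set M = (0, 0), F = (1, 0), L = (0, 1); any affine frame gives the same invariant.
1. B is the centroid of triangle MLF ⇒ B = (1/3, 1/3)
2. C lies on line ML with MC:CL = 5:(-2) ⇒ C = (0, 5/3)
line CB meets LF at G = (2/9, 7/9)
B = C + t·(G−C) with t = 3/2, so CB:BG = 3/2:-1/2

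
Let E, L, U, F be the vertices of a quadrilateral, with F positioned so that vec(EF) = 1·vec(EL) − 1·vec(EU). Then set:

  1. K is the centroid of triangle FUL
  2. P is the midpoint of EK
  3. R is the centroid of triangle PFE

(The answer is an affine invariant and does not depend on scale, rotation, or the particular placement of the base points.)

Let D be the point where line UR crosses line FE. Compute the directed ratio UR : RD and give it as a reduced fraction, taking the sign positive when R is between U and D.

UR:RD = 8

Set E = (0, 0), L = (1, 0), U = (0, 1), F = (1, -1); any affine frame gives the same invariant.
1. K is the centroid of triangle FUL ⇒ K = (2/3, 0)
2. P is the midpoint of EK ⇒ P = (1/3, 0)
3. R is the centroid of triangle PFE ⇒ R = (4/9, -1/3)
line UR meets FE at D = (1/2, -1/2)
R = U + t·(D−U) with t = 8/9, so UR:RD = 8/9:1/9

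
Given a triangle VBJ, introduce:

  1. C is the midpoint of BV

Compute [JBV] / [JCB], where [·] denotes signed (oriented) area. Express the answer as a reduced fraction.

[JBV]:[JCB] = -2

Assign V = (0, 0), B = (1, 0), J = (0, 1) — the answer is frame-independent, so this choice is without loss of generality.
1. C is the midpoint of BV ⇒ C = (1/2, 0)
2·[JBV] = -1, 2·[JCB] = 1/2
[JBV]:[JCB] = -1:1/2 = -2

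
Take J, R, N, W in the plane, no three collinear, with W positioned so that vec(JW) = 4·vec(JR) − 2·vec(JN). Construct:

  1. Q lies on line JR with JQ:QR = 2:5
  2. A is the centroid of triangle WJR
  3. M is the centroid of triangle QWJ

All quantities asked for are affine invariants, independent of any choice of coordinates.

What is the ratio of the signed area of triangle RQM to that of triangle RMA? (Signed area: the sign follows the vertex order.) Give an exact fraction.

[RQM]:[RMA] = 3

Set J = (0, 0), R = (1, 0), N = (0, 1), W = (4, -2); any affine frame gives the same invariant.
1. Q lies on line JR with JQ:QR = 2:5 ⇒ Q = (2/7, 0)
2. A is the centroid of triangle WJR ⇒ A = (5/3, -2/3)
3. M is the centroid of triangle QWJ ⇒ M = (10/7, -2/3)
2·[RQM] = 10/21, 2·[RMA] = 10/63
[RQM]:[RMA] = 10/21:10/63 = 3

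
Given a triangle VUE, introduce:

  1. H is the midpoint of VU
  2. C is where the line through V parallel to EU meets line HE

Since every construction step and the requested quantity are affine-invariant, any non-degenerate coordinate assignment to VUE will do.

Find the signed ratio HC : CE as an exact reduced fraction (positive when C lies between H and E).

Assign V = (0, 0), U = (1, 0), E = (0, 1) — the answer is frame-independent, so this choice is without loss of generality.
1. H is the midpoint of VU ⇒ H = (1/2, 0)
2. C is where the line through V parallel to EU meets line HE ⇒ C = (1, -1)
C = H + t·(E−H) with t = -1, so HC:CE = t:(1−t) = -1:2

HC:CE = -1/2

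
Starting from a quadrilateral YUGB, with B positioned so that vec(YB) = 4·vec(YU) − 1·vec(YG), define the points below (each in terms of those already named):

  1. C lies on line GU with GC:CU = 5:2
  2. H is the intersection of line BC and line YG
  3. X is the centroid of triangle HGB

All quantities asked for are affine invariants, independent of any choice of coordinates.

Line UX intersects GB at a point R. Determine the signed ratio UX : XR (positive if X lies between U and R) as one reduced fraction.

Assign Y = (0, 0), U = (1, 0), G = (0, 1), B = (4, -1) — the answer is frame-independent, so this choice is without loss of generality.
1. C lies on line GU with GC:CU = 5:2 ⇒ C = (5/7, 2/7)
2. H is the intersection of line BC and line YG ⇒ H = (0, 13/23)
3. X is the centroid of triangle HGB ⇒ X = (4/3, 13/69)
line UX meets GB at R = (72/49, 13/49)
X = U + t·(R−U) with t = 49/69, so UX:XR = 49/69:20/69

UX:XR = 49/20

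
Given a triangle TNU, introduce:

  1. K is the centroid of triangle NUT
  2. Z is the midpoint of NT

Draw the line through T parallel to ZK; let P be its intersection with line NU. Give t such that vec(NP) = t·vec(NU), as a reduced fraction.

Assign T = (0, 0), N = (1, 0), U = (0, 1) — the answer is frame-independent, so this choice is without loss of generality.
1. K is the centroid of triangle NUT ⇒ K = (1/3, 1/3)
2. Z is the midpoint of NT ⇒ Z = (1/2, 0)
through T parallel to ZK: direction (-1/6, 1/3); meets NU at P = (-1, 2)
P = N + t·(U−N) with t = 2

t = 2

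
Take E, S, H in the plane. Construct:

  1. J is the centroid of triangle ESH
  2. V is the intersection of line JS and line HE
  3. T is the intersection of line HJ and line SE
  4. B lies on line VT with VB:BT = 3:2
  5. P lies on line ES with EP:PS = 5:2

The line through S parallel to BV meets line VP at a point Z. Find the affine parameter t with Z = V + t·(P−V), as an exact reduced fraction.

Work in coordinates with E = (0, 0), S = (1, 0), H = (0, 1).
1. J is the centroid of triangle ESH ⇒ J = (1/3, 1/3)
2. V is the intersection of line JS and line HE ⇒ V = (0, 1/2)
3. T is the intersection of line HJ and line SE ⇒ T = (1/2, 0)
4. B lies on line VT with VB:BT = 3:2 ⇒ B = (3/10, 1/5)
5. P lies on line ES with EP:PS = 5:2 ⇒ P = (5/7, 0)
through S parallel to BV: direction (-3/10, 3/10); meets VP at Z = (5/3, -2/3)
Z = V + t·(P−V) with t = 7/3

t = 7/3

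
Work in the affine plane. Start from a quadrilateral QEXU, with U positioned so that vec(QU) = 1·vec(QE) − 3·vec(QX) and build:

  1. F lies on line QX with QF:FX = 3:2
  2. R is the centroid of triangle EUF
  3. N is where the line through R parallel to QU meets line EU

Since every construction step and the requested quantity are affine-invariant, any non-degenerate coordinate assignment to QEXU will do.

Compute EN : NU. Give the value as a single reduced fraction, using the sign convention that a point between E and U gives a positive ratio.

EN:NU = 3/2

Assign Q = (0, 0), E = (1, 0), X = (0, 1), U = (1, -3) — the answer is frame-independent, so this choice is without loss of generality.
1. F lies on line QX with QF:FX = 3:2 ⇒ F = (0, 3/5)
2. R is the centroid of triangle EUF ⇒ R = (2/3, -4/5)
3. N is where the line through R parallel to QU meets line EU ⇒ N = (1, -9/5)
N = E + t·(U−E) with t = 3/5, so EN:NU = t:(1−t) = 3/5:2/5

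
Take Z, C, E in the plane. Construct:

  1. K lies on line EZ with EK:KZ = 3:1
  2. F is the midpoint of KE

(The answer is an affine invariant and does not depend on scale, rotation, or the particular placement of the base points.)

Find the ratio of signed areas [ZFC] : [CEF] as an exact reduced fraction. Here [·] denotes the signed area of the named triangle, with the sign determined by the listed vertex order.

[ZFC]:[CEF] = -5/3

Work in coordinates with Z = (0, 0), C = (1, 0), E = (0, 1).
1. K lies on line EZ with EK:KZ = 3:1 ⇒ K = (0, 1/4)
2. F is the midpoint of KE ⇒ F = (0, 5/8)
2·[ZFC] = -5/8, 2·[CEF] = 3/8
[ZFC]:[CEF] = -5/8:3/8 = -5/3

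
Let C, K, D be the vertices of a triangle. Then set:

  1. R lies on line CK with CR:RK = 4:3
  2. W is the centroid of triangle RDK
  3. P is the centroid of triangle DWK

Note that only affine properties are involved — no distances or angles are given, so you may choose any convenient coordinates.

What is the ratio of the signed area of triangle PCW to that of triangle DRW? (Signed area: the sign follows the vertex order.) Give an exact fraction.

Assign C = (0, 0), K = (1, 0), D = (0, 1) — the answer is frame-independent, so this choice is without loss of generality.
1. R lies on line CK with CR:RK = 4:3 ⇒ R = (4/7, 0)
2. W is the centroid of triangle RDK ⇒ W = (11/21, 1/3)
3. P is the centroid of triangle DWK ⇒ P = (32/63, 4/9)
2·[PCW] = 4/63, 2·[DRW] = 1/7
[PCW]:[DRW] = 4/63:1/7 = 4/9

[PCW]:[DRW] = 4/9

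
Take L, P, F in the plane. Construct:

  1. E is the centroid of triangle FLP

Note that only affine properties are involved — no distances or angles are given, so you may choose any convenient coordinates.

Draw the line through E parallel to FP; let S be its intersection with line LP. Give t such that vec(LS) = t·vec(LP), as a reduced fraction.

t = 2/3

Assign L = (0, 0), P = (1, 0), F = (0, 1) — the answer is frame-independent, so this choice is without loss of generality.
1. E is the centroid of triangle FLP ⇒ E = (1/3, 1/3)
through E parallel to FP: direction (1, -1); meets LP at S = (2/3, 0)
S = L + t·(P−L) with t = 2/3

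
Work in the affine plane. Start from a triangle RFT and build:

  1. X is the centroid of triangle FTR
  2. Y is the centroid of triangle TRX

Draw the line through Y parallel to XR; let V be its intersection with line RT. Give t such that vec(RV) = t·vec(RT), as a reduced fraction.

t = 1/3

Set R = (0, 0), F = (1, 0), T = (0, 1); any affine frame gives the same invariant.
1. X is the centroid of triangle FTR ⇒ X = (1/3, 1/3)
2. Y is the centroid of triangle TRX ⇒ Y = (1/9, 4/9)
through Y parallel to XR: direction (-1/3, -1/3); meets RT at V = (0, 1/3)
V = R + t·(T−R) with t = 1/3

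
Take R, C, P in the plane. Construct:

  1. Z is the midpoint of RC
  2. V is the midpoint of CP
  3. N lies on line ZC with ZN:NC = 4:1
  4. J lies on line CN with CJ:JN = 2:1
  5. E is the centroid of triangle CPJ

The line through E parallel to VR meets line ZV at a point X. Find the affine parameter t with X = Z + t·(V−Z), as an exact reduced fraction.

Choose coordinates R = (0, 0), C = (1, 0), P = (0, 1).
1. Z is the midpoint of RC ⇒ Z = (1/2, 0)
2. V is the midpoint of CP ⇒ V = (1/2, 1/2)
3. N lies on line ZC with ZN:NC = 4:1 ⇒ N = (9/10, 0)
4. J lies on line CN with CJ:JN = 2:1 ⇒ J = (14/15, 0)
5. E is the centroid of triangle CPJ ⇒ E = (29/45, 1/3)
through E parallel to VR: direction (-1/2, -1/2); meets ZV at X = (1/2, 17/90)
X = Z + t·(V−Z) with t = 17/45

t = 17/45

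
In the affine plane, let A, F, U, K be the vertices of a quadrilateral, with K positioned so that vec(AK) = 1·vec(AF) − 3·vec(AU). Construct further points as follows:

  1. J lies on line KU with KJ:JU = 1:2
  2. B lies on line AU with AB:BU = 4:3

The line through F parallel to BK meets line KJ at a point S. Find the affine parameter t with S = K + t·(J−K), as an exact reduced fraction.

t = 21

Assign A = (0, 0), F = (1, 0), U = (0, 1), K = (1, -3) — the answer is frame-independent, so this choice is without loss of generality.
1. J lies on line KU with KJ:JU = 1:2 ⇒ J = (2/3, -5/3)
2. B lies on line AU with AB:BU = 4:3 ⇒ B = (0, 4/7)
through F parallel to BK: direction (1, -25/7); meets KJ at S = (-6, 25)
S = K + t·(J−K) with t = 21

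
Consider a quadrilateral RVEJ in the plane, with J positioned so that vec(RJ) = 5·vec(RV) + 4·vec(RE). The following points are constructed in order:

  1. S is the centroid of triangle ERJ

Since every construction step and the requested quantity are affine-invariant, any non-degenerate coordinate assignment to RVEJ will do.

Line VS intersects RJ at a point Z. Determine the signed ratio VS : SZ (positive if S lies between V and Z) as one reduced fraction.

Choose coordinates R = (0, 0), V = (1, 0), E = (0, 1), J = (5, 4).
1. S is the centroid of triangle ERJ ⇒ S = (5/3, 5/3)
line VS meets RJ at Z = (25/17, 20/17)
S = V + t·(Z−V) with t = 17/12, so VS:SZ = 17/12:-5/12

VS:SZ = -17/5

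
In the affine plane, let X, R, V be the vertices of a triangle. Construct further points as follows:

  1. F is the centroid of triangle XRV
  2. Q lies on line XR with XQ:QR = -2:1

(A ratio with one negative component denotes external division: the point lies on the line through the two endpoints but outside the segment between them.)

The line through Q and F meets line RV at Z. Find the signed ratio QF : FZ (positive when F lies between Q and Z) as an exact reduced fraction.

Set X = (0, 0), R = (1, 0), V = (0, 1); any affine frame gives the same invariant.
1. F is the centroid of triangle XRV ⇒ F = (1/3, 1/3)
2. Q lies on line XR with XQ:QR = -2:1 ⇒ Q = (2, 0)
line QF meets RV at Z = (3/4, 1/4)
F = Q + t·(Z−Q) with t = 4/3, so QF:FZ = 4/3:-1/3

QF:FZ = -4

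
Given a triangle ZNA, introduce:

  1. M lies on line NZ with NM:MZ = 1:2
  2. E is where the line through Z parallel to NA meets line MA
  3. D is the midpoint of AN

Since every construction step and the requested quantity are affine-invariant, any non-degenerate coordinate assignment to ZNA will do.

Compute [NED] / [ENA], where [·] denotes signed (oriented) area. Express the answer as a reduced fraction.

[NED]:[ENA] = -1/2

Assign Z = (0, 0), N = (1, 0), A = (0, 1) — the answer is frame-independent, so this choice is without loss of generality.
1. M lies on line NZ with NM:MZ = 1:2 ⇒ M = (2/3, 0)
2. E is where the line through Z parallel to NA meets line MA ⇒ E = (2, -2)
3. D is the midpoint of AN ⇒ D = (1/2, 1/2)
2·[NED] = -1/2, 2·[ENA] = 1
[NED]:[ENA] = -1/2:1 = -1/2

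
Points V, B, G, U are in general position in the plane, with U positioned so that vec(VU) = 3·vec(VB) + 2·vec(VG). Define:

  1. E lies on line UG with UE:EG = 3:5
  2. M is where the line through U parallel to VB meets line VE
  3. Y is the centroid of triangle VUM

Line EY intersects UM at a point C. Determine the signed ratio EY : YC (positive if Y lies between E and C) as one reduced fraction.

Choose coordinates V = (0, 0), B = (1, 0), G = (0, 1), U = (3, 2).
1. E lies on line UG with UE:EG = 3:5 ⇒ E = (15/8, 13/8)
2. M is where the line through U parallel to VB meets line VE ⇒ M = (30/13, 2)
3. Y is the centroid of triangle VUM ⇒ Y = (23/13, 4/3)
line EY meets UM at C = (183/91, 2)
Y = E + t·(C−E) with t = -7/9, so EY:YC = -7/9:16/9

EY:YC = -7/16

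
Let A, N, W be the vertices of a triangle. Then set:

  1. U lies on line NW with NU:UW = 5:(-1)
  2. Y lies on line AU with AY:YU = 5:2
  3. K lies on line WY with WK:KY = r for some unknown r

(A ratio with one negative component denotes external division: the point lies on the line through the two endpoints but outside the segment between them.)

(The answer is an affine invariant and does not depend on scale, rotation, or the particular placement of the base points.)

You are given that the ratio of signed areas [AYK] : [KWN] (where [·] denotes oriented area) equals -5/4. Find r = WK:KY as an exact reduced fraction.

r = -1/2

Work in coordinates with A = (0, 0), N = (1, 0), W = (0, 1).
1. U lies on line NW with NU:UW = 5:(-1) ⇒ U = (-1/4, 5/4)
2. Y lies on line AU with AY:YU = 5:2 ⇒ Y = (-5/28, 25/28)
3. With WK:KY = r, write λ = r/(r+1) so K = W + λ·(Y−W); K is affine-linear in λ
Every point depending on K is an affine combination of K and λ-independent points, so each such coordinate is linear in λ; the λ² term in each signed area is a multiple of (Y−W)×(Y−W) = 0, so 2·[AYK] and 2·[KWN] are each linear in λ. Evaluating at λ=0 and λ=1:
  2·[AYK] = 5/28·λ − 5/28,   2·[KWN] = -2/7·λ
So [AYK]:[KWN] = (5/28·λ − 5/28) / (-2/7·λ). Setting this equal to -5/4:
  5/28·λ − 5/28 = -5/4·(-2/7·λ)  ⇒  λ = -1
Then r = λ/(1−λ) = (-1)/(2) = -1/2. Check: with r = -1/2, K = (5/28, 31/28) and [AYK]:[KWN] = -5/4 as required.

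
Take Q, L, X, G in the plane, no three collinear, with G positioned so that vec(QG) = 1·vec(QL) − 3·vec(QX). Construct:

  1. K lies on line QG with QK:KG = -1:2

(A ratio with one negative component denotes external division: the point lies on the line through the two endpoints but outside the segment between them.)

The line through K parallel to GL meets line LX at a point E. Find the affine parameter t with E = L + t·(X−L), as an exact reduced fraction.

t = 2

Work in coordinates with Q = (0, 0), L = (1, 0), X = (0, 1), G = (1, -3).
1. K lies on line QG with QK:KG = -1:2 ⇒ K = (-1, 3)
through K parallel to GL: direction (0, 3); meets LX at E = (-1, 2)
E = L + t·(X−L) with t = 2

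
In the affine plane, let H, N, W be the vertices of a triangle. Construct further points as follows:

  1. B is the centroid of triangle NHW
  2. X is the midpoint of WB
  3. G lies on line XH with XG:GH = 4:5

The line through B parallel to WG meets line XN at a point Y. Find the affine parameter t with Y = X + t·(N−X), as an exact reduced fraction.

t = 4/25

Choose coordinates H = (0, 0), N = (1, 0), W = (0, 1).
1. B is the centroid of triangle NHW ⇒ B = (1/3, 1/3)
2. X is the midpoint of WB ⇒ X = (1/6, 2/3)
3. G lies on line XH with XG:GH = 4:5 ⇒ G = (5/54, 10/27)
through B parallel to WG: direction (5/54, -17/27); meets XN at Y = (3/10, 14/25)
Y = X + t·(N−X) with t = 4/25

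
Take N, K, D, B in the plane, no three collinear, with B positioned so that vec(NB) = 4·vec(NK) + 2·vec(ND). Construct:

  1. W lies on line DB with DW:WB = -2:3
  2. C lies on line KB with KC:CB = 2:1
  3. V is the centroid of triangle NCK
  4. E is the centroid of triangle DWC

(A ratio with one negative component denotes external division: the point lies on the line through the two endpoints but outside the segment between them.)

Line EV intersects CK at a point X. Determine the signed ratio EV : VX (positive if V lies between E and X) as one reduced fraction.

EV:VX = 9

Assign N = (0, 0), K = (1, 0), D = (0, 1), B = (4, 2) — the answer is frame-independent, so this choice is without loss of generality.
1. W lies on line DB with DW:WB = -2:3 ⇒ W = (-8, -1)
2. C lies on line KB with KC:CB = 2:1 ⇒ C = (3, 4/3)
3. V is the centroid of triangle NCK ⇒ V = (4/3, 4/9)
4. E is the centroid of triangle DWC ⇒ E = (-5/3, 4/9)
line EV meets CK at X = (5/3, 4/9)
V = E + t·(X−E) with t = 9/10, so EV:VX = 9/10:1/10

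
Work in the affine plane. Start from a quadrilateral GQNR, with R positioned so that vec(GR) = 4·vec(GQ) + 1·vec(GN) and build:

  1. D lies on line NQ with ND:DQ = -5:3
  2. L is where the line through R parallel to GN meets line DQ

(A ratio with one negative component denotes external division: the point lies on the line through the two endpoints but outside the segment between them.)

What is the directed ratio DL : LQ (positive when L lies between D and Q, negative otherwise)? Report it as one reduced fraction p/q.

DL:LQ = -1/2

Set G = (0, 0), Q = (1, 0), N = (0, 1), R = (4, 1); any affine frame gives the same invariant.
1. D lies on line NQ with ND:DQ = -5:3 ⇒ D = (5/2, -3/2)
2. L is where the line through R parallel to GN meets line DQ ⇒ L = (4, -3)
L = D + t·(Q−D) with t = -1, so DL:LQ = t:(1−t) = -1:2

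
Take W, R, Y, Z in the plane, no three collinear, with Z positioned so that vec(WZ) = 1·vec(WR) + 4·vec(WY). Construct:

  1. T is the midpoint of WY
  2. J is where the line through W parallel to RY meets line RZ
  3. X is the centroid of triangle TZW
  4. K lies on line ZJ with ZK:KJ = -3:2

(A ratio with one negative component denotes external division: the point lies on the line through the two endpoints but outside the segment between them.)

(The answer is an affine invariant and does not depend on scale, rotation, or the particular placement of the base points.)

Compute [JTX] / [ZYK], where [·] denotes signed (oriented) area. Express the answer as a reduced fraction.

Work in coordinates with W = (0, 0), R = (1, 0), Y = (0, 1), Z = (1, 4).
1. T is the midpoint of WY ⇒ T = (0, 1/2)
2. J is where the line through W parallel to RY meets line RZ ⇒ J = (1, -1)
3. X is the centroid of triangle TZW ⇒ X = (1/3, 3/2)
4. K lies on line ZJ with ZK:KJ = -3:2 ⇒ K = (1, -11)
2·[JTX] = -3/2, 2·[ZYK] = 15
[JTX]:[ZYK] = -3/2:15 = -1/10

[JTX]:[ZYK] = -1/10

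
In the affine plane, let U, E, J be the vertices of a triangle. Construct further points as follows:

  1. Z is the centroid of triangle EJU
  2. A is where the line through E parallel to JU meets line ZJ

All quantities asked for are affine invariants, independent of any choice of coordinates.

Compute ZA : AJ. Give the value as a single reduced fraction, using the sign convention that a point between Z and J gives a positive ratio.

ZA:AJ = -2/3

Choose coordinates U = (0, 0), E = (1, 0), J = (0, 1).
1. Z is the centroid of triangle EJU ⇒ Z = (1/3, 1/3)
2. A is where the line through E parallel to JU meets line ZJ ⇒ A = (1, -1)
A = Z + t·(J−Z) with t = -2, so ZA:AJ = t:(1−t) = -2:3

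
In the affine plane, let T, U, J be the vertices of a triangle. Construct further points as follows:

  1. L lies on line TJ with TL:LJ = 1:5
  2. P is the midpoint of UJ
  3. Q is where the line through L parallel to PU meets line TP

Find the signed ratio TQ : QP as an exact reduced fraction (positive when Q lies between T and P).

Work in coordinates with T = (0, 0), U = (1, 0), J = (0, 1).
1. L lies on line TJ with TL:LJ = 1:5 ⇒ L = (0, 1/6)
2. P is the midpoint of UJ ⇒ P = (1/2, 1/2)
3. Q is where the line through L parallel to PU meets line TP ⇒ Q = (1/12, 1/12)
Q = T + t·(P−T) with t = 1/6, so TQ:QP = t:(1−t) = 1/6:5/6

TQ:QP = 1/5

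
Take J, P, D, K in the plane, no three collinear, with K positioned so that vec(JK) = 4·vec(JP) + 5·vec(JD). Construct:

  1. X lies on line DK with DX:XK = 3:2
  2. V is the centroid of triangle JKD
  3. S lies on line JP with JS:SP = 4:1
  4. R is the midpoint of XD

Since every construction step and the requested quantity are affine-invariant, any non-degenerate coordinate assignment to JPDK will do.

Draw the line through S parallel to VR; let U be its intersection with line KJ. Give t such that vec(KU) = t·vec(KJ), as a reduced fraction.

Set J = (0, 0), P = (1, 0), D = (0, 1), K = (4, 5); any affine frame gives the same invariant.
1. X lies on line DK with DX:XK = 3:2 ⇒ X = (12/5, 17/5)
2. V is the centroid of triangle JKD ⇒ V = (4/3, 2)
3. S lies on line JP with JS:SP = 4:1 ⇒ S = (4/5, 0)
4. R is the midpoint of XD ⇒ R = (6/5, 11/5)
through S parallel to VR: direction (-2/15, 1/5); meets KJ at U = (24/55, 6/11)
U = K + t·(J−K) with t = 49/55

t = 49/55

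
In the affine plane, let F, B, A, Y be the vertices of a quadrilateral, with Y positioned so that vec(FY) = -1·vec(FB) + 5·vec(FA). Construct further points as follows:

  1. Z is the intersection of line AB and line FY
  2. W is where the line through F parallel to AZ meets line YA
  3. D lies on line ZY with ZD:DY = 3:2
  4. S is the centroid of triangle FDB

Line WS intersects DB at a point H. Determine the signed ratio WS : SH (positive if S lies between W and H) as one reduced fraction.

WS:SH = 52/35

Assign F = (0, 0), B = (1, 0), A = (0, 1), Y = (-1, 5) — the answer is frame-independent, so this choice is without loss of generality.
1. Z is the intersection of line AB and line FY ⇒ Z = (-1/4, 5/4)
2. W is where the line through F parallel to AZ meets line YA ⇒ W = (1/3, -1/3)
3. D lies on line ZY with ZD:DY = 3:2 ⇒ D = (-7/10, 7/2)
4. S is the centroid of triangle FDB ⇒ S = (1/10, 7/6)
line WS meets DB at H = (-89/1560, 679/312)
S = W + t·(H−W) with t = 52/87, so WS:SH = 52/87:35/87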